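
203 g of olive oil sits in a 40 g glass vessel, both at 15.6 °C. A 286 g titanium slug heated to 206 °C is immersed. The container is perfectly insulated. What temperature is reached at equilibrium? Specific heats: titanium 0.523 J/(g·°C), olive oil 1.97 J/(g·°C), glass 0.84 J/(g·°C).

T_f ≈ 64.4 °C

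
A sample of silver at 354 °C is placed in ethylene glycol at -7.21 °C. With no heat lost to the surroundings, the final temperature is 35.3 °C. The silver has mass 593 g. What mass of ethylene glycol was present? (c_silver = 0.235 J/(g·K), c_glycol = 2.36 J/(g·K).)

Let T be the final temperature. ΣQ_i = 0:
593·0.235·(35.3 − 354) + m·2.36·(35.3 − (-7.21)) = 0
100.32 m = 44412
m = 44412/100.32 ≈ 442.7 g

m ≈ 443 g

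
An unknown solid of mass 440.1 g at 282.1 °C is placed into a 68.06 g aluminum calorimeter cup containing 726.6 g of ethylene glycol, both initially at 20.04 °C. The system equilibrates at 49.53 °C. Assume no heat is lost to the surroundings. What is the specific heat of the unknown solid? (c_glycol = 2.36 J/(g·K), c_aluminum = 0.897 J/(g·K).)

Conservation of energy gives ΣQ = 0:
440.1×c×(49.53 − 282.1) + 726.6×2.36×(49.53 − 20.04) + 68.06×0.897×(49.53 − 20.04) = 0
-102354 c = -52369
c = -52369/-102354 ≈ 0.5116 J/(g·K)

c ≈ 0.512 J/(g·K)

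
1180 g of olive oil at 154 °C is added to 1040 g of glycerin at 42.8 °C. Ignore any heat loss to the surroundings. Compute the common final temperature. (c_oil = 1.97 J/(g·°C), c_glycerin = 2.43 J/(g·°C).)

T_f ≈ 96.1 °C

Taking heat into each body as positive, Σ m c ΔT = 0:
1180×1.97×(T − 154) + 1040×2.43×(T − 42.8) = 0
4851.8 T = 466153
T = 466153 / 4851.8 = 96.1 °C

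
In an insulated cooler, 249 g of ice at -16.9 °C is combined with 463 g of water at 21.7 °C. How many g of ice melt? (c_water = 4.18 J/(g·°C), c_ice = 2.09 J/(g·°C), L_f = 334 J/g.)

Cooling the water to 0 °C releases 463×4.18×21.7 = 41997 J.
Of that, 249×2.09×16.9 = 8794.9 J goes to bring the ice to 0 °C, leaving 33202 J.
Fully melting the ice requires m_ice L_f = 249×334 = 83166 J.
33202 J < 83166 J, so only part of the ice melts and the system sits at 0 °C.
m_melted×334 = 33202  ⇒  m_melted ≈ 99.41 g.

m_melted ≈ 99.4 g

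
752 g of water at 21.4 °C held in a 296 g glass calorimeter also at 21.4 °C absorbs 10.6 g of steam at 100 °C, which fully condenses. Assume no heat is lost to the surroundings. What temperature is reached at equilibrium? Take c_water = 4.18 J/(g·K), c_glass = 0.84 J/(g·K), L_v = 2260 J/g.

T_f ≈ 29.4 °C

Energy balance with sensible and latent terms:
condense steam: −10.6·2260 = −23956
  condensed water 100 °C→T: 44.31(T − 100)
  original water: 3143.4(T − 21.4)
  cup: 248.64(T − 21.4)
3436.3 T = 23956 + 4430.8 + 72589 = 100976
T ≈ 29.38 °C — below 100 °C, confirming all the steam condensed.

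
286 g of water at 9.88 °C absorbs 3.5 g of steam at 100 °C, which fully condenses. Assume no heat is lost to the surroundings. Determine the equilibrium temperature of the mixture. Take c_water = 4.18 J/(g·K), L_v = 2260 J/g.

Energy balance with sensible and latent terms:
latent heat released on condensation: 3.5·2260 = 7910; condensate cools 100→T: 3.5·4.18·(T − 100) = 14.63(T − 100); original water: 1195.5(T − 9.88)
1210.1 T = 7910 + 1463 + 11811 = 21184
T ≈ 17.51 °C, under the boiling point, so the assumption holds.

T_f ≈ 17.5 °C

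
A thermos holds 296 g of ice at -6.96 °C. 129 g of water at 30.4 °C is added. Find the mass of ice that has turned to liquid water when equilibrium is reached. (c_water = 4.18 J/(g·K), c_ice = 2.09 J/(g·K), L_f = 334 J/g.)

m_melted ≈ 36.2 g

Heat available from the water dropping to 0 °C: 129·4.18·30.4 = 16392 J.
Of that, 296·2.09·6.96 = 4305.7 J goes to bring the ice to 0 °C, leaving 12087 J.
To melt every bit of ice: 296·334 = 98864 J.
That's not enough to melt it all — equilibrium is at 0 °C with ice remaining.
m_melted·334 = 12087  ⇒  m_melted ≈ 36.19 g.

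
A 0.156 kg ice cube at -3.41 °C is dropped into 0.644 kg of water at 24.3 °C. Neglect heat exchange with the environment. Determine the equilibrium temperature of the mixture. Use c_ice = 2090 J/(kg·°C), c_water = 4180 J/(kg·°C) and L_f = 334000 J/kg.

T_f ≈ 3.6 °C

Energy conservation, ΣQ = 0:
warm ice to 0 °C: 0.156·2090·(0 − (-3.41)) = 1111.8
  fusion: m_ice L_f = 0.156·334000 = 52104
  meltwater 0→T: 0.156·4180·T = 652.08 T
  water: 2691.9(T − 24.3)
3344 T = 65414 − 53216 = 12198
T ≈ 3.65 °C — above 0 °C, consistent with complete melting.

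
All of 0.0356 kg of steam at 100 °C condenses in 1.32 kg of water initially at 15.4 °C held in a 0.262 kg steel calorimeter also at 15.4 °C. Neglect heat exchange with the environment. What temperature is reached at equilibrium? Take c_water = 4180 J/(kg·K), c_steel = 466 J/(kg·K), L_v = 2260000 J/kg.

T_f ≈ 31.5 °C

Conservation of energy gives ΣQ = 0:
condense steam: −0.0356×2260000 = −80456
  condensate cools 100→T: 0.0356×4180×(T − 100) = 148.81(T − 100)
  water warms: 1.32×4180×(T − 15.4) = 5517.6(T − 15.4)
  steel cup: 0.262×466×(T − 15.4) = 122.09(T − 15.4)
5788.5 T = 80456 + 14881 + 86851 = 182188
T ≈ 31.47 °C — below 100 °C, confirming all the steam condensed.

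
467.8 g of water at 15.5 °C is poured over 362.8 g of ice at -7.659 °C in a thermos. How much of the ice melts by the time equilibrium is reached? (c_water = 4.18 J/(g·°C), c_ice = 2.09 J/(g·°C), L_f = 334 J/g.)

Water can give up m c ΔT = 467.8·4.18·15.5 = 30309 J before reaching 0 °C.
Of that, 362.8·2.09·7.659 = 5807.5 J goes to bring the ice to 0 °C, leaving 24501 J.
Melting all 362.8 g of ice would need 362.8·334 = 121175 J.
That's not enough to melt it all — equilibrium is at 0 °C with ice remaining.
m_melt = 24501 / L_f = 73.36 g.

m_melted ≈ 73.4 g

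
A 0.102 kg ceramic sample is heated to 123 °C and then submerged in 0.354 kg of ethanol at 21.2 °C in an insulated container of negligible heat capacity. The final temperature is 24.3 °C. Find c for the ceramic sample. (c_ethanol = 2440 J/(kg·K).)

m_s c (T_s − T_f) = m_ethanol c_ethanol (T_f − T_0):
0.102×c×(123 − 24.3) = 0.354×2440×(24.3 − 21.2)
10.07 c = 2677.7  ⇒  c ≈ 266 J/(kg·K)

c ≈ 266 J/(kg·K)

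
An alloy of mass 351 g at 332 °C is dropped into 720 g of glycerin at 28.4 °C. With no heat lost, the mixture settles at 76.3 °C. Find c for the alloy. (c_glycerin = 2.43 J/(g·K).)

c ≈ 0.934 J/(g·K)

m_s c (T_s − T_f) = m_glycerin c_glycerin (T_f − T_0):
351×c×(332 − 76.3) = 720×2.43×(76.3 − 28.4)
89751 c = 83806  ⇒  c ≈ 0.9338 J/(g·K)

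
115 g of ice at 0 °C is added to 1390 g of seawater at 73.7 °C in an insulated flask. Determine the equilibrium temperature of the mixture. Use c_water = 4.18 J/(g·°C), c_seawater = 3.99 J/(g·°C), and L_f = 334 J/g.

T_f ≈ 61.4 °C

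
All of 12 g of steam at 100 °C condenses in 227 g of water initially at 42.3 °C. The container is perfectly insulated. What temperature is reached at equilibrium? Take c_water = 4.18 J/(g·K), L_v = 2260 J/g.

T_f ≈ 72.3 °C

Sum of m c ΔT and latent-heat terms is zero:
condense steam: −12×2260 = −27120
  condensate cools 100→T: 12×4.18×(T − 100) = 50.16(T − 100)
  original water: 948.86(T − 42.3)
999.02 T = 27120 + 5016 + 40137 = 72273
T ≈ 72.34 °C — below 100 °C, confirming all the steam condensed.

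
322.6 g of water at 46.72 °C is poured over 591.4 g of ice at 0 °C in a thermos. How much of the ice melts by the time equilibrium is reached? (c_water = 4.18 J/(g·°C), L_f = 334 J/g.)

m_melted ≈ 189 g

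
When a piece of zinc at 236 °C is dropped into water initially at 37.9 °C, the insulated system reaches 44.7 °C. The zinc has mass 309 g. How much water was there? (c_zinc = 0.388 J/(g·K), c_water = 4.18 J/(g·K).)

Taking heat into each body as positive, Σ m c ΔT = 0:
309·0.388·(44.7 − 236) + m·4.18·(44.7 − 37.9) = 0
28.42 m = 22935
m = 22935/28.42 ≈ 806.9 g

m ≈ 807 g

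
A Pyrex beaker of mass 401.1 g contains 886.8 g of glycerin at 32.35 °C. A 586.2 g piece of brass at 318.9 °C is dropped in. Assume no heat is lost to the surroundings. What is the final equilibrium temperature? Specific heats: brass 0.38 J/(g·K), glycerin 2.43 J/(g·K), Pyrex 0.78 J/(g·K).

T_f ≈ 56.1 °C

T_f = Σ m_i c_i T_i / Σ m_i c_i:
T_f = (222.76·318.9 + 2154.9·32.35 + 312.86·32.35) / (222.76 + 2154.9 + 312.86)
    = 150870 / 2690.5 ≈ 56.07 °C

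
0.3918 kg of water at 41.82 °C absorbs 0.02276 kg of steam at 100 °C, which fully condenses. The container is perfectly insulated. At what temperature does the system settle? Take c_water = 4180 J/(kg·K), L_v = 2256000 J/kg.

Sum of m c ΔT and latent-heat terms is zero:
condense steam: −0.02276·2256000 = −51347; condensed water 100 °C→T: 95.14(T − 100); original water: 1637.7(T − 41.82)
1732.9 T = 51347 + 9513.7 + 68490 = 129350
T ≈ 74.65 °C, under the boiling point, so the assumption holds.

T_f ≈ 74.6 °C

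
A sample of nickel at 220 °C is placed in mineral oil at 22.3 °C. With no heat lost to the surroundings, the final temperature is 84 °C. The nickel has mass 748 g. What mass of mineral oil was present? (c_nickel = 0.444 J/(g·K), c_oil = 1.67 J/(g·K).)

Heat lost by the nickel = heat gained by the oil:
748·0.444·(220 − 84) = m·1.67·(84 − 22.3)
103.04 m = 45167  ⇒  m ≈ 438.4 g

m ≈ 438 g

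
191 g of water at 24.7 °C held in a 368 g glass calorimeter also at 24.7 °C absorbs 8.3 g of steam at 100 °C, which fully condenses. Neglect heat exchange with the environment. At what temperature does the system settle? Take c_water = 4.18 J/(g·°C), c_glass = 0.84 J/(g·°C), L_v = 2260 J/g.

Net heat exchanged in the isolated system is zero:
latent heat released on condensation: 8.3×2260 = 18758
  condensate cools 100→T: 8.3×4.18×(T − 100) = 34.69(T − 100)
  original water: 798.38(T − 24.7)
  cup: 309.12(T − 24.7)
1142.2 T = 18758 + 3469.4 + 27355 = 49583
T ≈ 43.41 °C (< 100 °C, so full condensation is consistent).

T_f ≈ 43.4 °C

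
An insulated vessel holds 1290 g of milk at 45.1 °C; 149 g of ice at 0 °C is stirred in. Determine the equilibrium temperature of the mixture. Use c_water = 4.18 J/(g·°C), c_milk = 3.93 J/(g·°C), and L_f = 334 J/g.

T_f ≈ 31.4 °C

Net heat exchanged in the isolated system is zero:
latent heat to melt: 149×334 = 49766; warm the meltwater: 622.82 T; milk: 5069.7(T − 45.1)
5692.5 T = 228643 − 49766 = 178877
T ≈ 31.42 °C. Since T > 0 °C, the all-ice-melts assumption holds.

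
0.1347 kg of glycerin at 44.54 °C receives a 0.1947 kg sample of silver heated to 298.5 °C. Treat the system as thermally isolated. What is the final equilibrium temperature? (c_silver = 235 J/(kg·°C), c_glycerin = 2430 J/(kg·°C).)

T_f ≈ 75.7 °C

Energy conservation, ΣQ = 0:
0.1947×235×(T − 298.5) + 0.1347×2430×(T − 44.54) = 0
45.75(T − 298.5) + 327.32(T − 44.54) = 0
373.08 T = 28237
T = 28237/373.08 ≈ 75.69 °C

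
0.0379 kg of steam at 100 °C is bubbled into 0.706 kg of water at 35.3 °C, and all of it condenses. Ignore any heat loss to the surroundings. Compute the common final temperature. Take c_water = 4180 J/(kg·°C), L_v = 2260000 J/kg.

Sum of m c ΔT and latent-heat terms is zero:
condense steam: −0.0379·2260000 = −85654; condensate cools 100→T: 0.0379·4180·(T − 100) = 158.42(T − 100); water warms: 0.706·4180·(T − 35.3) = 2951.1(T − 35.3)
3109.5 T = 85654 + 15842 + 104173 = 205669
T ≈ 66.14 °C, under the boiling point, so the assumption holds.

T_f ≈ 66.1 °C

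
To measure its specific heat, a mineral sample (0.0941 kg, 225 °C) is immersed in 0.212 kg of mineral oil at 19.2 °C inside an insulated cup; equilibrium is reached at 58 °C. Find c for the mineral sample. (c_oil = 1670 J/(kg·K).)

Setting the total heat transfer to zero:
0.0941×c×(58 − 225) + 0.212×1670×(58 − 19.2) = 0
-15.71 c = -13737
c = -13737/-15.71 ≈ 874.1 J/(kg·K)

c ≈ 874 J/(kg·K)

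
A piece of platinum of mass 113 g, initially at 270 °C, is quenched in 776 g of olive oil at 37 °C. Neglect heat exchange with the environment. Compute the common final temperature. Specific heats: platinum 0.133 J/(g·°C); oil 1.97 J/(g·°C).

T_f ≈ 39.3 °C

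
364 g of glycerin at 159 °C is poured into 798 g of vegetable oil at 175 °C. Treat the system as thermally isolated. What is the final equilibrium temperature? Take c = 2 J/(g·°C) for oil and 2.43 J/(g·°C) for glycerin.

Setting the total heat transfer to zero:
798*2*(T − 175) + 364*2.43*(T − 159) = 0
1596(T − 175) + 884.52(T − 159) = 0
(1596 + 884.52) T = 1596*175 + 884.52*159
T = 419939/2480.5 ≈ 169.29 °C

T_f ≈ 169.3 °C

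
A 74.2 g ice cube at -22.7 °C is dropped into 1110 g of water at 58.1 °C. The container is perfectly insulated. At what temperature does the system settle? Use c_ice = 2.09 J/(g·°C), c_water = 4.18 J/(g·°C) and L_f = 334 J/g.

Sum of m c ΔT and latent-heat terms is zero:
warm ice to 0 °C: 74.2×2.09×(0 − (-22.7)) = 3520.3
  latent heat to melt: 74.2×334 = 24783
  meltwater 0→T: 74.2×4.18×T = 310.16 T
  water: 4639.8(T − 58.1)
4950 T = 269572 − 28303 = 241269
T ≈ 48.74 °C (positive, so assuming full melt was valid).

T_f ≈ 48.7 °C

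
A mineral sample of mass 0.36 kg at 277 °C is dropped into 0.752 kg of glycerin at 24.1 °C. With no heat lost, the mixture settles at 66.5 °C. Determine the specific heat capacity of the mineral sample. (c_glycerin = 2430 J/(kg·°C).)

Heat gained plus heat lost sum to zero:
0.36×c×(66.5 − 277) + 0.752×2430×(66.5 − 24.1) = 0
-75.78 c = -77480
c = -77480/-75.78 ≈ 1022 J/(kg·°C)

c ≈ 1020 J/(kg·°C)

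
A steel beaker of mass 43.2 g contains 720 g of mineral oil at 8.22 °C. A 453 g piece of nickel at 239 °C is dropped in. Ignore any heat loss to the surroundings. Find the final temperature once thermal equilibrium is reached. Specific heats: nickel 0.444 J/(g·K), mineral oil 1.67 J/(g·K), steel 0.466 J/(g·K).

T_f ≈ 40.8 °C

Let T be the final temperature. ΣQ_i = 0:
453×0.444×(T − 239) + 720×1.67×(T − 8.22) + 43.2×0.466×(T − 8.22) = 0
201.13(T − 239) + 1202.4(T − 8.22) + 20.13(T − 8.22) = 0
(201.13 + 1202.4 + 20.13) T = 201.13×239 + 1202.4×8.22 + 20.13×8.22
T = 58120 / 1423.7 = 40.8 °C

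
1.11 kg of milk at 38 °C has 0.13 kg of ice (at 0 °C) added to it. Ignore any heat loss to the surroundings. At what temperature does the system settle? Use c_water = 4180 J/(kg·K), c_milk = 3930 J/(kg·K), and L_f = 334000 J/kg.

T_f ≈ 24.9 °C

Net heat exchanged in the isolated system is zero:
melt ice: 0.13×334000 = 43420; warm the meltwater: 543.4 T; milk cools: 1.11×3930×(T − 38) = 4362.3(T − 38)
4905.7 T = 165767 − 43420 = 122347
T ≈ 24.94 °C. Since T > 0 °C, the all-ice-melts assumption holds.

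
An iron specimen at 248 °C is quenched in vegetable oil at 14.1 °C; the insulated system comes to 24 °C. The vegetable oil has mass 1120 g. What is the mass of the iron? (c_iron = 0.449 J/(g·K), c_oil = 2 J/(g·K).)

Setting the total heat transfer to zero:
m·0.449·(24 − 248) + 1120·2·(24 − 14.1) = 0
-100.58 m = -22176
m = -22176/-100.58 ≈ 220.5 g

m ≈ 220 g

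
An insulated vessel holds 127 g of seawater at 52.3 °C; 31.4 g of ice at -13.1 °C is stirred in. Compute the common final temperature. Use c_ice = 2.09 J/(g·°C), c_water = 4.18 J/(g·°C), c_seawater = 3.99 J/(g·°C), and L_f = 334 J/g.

Heat gained plus heat lost sum to zero:
ice -13.1→0 °C: 31.4×2.09×13.1 = 859.7; fusion: m_ice L_f = 31.4×334 = 10488; warm the meltwater: 131.25 T; seawater cools: 127×3.99×(T − 52.3) = 506.73(T − 52.3)
637.98 T = 26502 − 11347 = 15155
T ≈ 23.75 °C — above 0 °C, consistent with complete melting.

T_f ≈ 23.8 °C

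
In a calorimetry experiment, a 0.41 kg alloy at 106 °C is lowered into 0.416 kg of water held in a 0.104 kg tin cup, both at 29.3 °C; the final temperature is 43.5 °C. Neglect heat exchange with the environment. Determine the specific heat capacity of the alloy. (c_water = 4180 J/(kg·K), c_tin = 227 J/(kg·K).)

Taking heat into each body as positive, Σ m c ΔT = 0:
0.41·c·(43.5 − 106) + 0.416·4180·(43.5 − 29.3) + 0.104·227·(43.5 − 29.3) = 0
-25.62 c = -25027
c = -25027/-25.62 ≈ 976.7 J/(kg·K)

c ≈ 977 J/(kg·K)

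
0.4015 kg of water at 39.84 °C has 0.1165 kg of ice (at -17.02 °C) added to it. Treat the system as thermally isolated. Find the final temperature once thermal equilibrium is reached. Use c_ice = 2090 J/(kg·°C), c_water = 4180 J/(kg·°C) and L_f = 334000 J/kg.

T_f ≈ 11.0 °C

Let T be the final temperature. ΣQ_i = 0:
warm ice to 0 °C: 0.1165·2090·(0 − (-17.02)) = 4144.1
  fusion: m_ice L_f = 0.1165·334000 = 38911
  warm the meltwater: 486.97 T
  water: 1678.3(T − 39.84)
2165.2 T = 66862 − 43055 = 23807
T ≈ 11.00 °C. Since T > 0 °C, the all-ice-melts assumption holds.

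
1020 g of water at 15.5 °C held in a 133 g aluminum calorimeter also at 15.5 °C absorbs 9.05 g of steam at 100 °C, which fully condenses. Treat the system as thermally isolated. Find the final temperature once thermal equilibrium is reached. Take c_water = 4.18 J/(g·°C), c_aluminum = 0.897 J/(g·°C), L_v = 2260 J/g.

Conservation of energy gives ΣQ = 0:
condense steam: −9.05×2260 = −20453; condensed water 100 °C→T: 37.83(T − 100); original water: 4263.6(T − 15.5); cup: 119.3(T − 15.5)
4420.7 T = 20453 + 3782.9 + 67935 = 92171
T ≈ 20.85 °C (< 100 °C, so full condensation is consistent).

T_f ≈ 20.8 °C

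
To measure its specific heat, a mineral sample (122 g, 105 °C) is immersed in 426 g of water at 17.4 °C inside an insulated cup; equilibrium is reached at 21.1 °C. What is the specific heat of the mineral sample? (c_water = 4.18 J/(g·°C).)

c ≈ 0.644 J/(g·°C)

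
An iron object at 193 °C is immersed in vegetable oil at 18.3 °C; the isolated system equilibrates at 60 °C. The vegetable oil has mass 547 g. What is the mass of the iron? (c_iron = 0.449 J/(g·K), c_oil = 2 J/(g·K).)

Energy conservation, ΣQ = 0:
m×0.449×(60 − 193) + 547×2×(60 − 18.3) = 0
-59.72 m = -45620
m = -45620/-59.72 ≈ 763.9 g

m ≈ 764 g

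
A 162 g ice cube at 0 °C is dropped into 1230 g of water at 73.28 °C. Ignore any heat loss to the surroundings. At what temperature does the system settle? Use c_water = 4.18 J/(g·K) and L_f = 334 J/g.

T_f ≈ 55.5 °C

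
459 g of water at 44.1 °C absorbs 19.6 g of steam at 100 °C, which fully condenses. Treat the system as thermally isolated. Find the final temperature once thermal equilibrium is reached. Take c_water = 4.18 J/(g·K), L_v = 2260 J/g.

T_f ≈ 68.5 °C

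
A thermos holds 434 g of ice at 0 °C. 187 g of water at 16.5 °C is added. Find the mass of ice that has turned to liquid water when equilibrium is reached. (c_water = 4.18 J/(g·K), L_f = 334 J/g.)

m_melted ≈ 38.6 g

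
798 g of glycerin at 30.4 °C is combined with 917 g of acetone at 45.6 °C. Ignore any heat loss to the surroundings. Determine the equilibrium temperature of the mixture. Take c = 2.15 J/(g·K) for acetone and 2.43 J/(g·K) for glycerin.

Heat gained plus heat lost sum to zero:
917*2.15*(T − 45.6) + 798*2.43*(T − 30.4) = 0
1971.5(T − 45.6) + 1939.1(T − 30.4) = 0
(1971.5 + 1939.1) T = 1971.5*45.6 + 1939.1*30.4
T = 148853/3910.7 ≈ 38.06 °C

T_f ≈ 38.1 °C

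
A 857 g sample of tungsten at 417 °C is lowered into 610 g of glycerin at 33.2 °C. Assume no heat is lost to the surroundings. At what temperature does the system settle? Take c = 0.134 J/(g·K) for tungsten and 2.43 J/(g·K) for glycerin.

T_f ≈ 60.8 °C

Set heat shed by the hot body equal to heat absorbed by the cold body:
857*0.134*(417 − T) = 610*2.43*(T − 33.2)
114.84(417 − T) = 1482.3(T − 33.2)
1597.1 T = 97100  ⇒  T ≈ 60.80 °C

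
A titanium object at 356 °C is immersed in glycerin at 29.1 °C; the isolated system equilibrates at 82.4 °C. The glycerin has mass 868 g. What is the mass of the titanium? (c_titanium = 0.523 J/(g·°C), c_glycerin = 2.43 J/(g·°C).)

Net heat exchanged in the isolated system is zero:
m·0.523·(82.4 − 356) + 868·2.43·(82.4 − 29.1) = 0
-143.09 m = -112422
m = -112422/-143.09 ≈ 785.7 g

m ≈ 786 g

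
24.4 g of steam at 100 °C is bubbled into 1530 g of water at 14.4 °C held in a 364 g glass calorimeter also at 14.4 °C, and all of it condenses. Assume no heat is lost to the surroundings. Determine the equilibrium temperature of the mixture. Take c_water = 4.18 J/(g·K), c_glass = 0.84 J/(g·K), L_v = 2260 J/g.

Energy conservation, ΣQ = 0:
latent heat released on condensation: 24.4×2260 = 55144; condensate cools 100→T: 24.4×4.18×(T − 100) = 101.99(T − 100); water warms: 1530×4.18×(T − 14.4) = 6395.4(T − 14.4); cup: 305.76(T − 14.4)
6803.2 T = 55144 + 10199 + 96497 = 161840
T ≈ 23.79 °C (< 100 °C, so full condensation is consistent).

T_f ≈ 23.8 °C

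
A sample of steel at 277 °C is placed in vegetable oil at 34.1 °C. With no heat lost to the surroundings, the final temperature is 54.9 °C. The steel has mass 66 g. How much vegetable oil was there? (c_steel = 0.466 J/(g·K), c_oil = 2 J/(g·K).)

m ≈ 164 g

|Q_steel| = |Q_oil|:
66·0.466·(277 − 54.9) = m·2·(54.9 − 34.1)
41.6 m = 6830.9  ⇒  m ≈ 164.2 g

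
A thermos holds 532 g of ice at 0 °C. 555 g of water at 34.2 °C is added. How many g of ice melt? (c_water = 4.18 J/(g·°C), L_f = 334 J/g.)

m_melted ≈ 238 g

Heat available from the water dropping to 0 °C: 555×4.18×34.2 = 79341 J.
Fully melting the ice requires m_ice L_f = 532×334 = 177688 J.
That's not enough to melt it all — equilibrium is at 0 °C with ice remaining.
m_melt = 79341 / L_f = 237.5 g.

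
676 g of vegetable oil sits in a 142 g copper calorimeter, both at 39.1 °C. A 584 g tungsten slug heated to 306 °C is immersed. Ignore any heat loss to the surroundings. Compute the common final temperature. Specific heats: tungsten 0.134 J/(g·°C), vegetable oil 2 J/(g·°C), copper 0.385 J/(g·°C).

T_f ≈ 53.2 °C

Conservation of energy gives ΣQ = 0:
584·0.134·(T − 306) + 676·2·(T − 39.1) + 142·0.385·(T − 39.1) = 0
78.26(T − 306) + 1352(T − 39.1) + 54.67(T − 39.1) = 0
(78.26 + 1352 + 54.67) T = 78.26·306 + 1352·39.1 + 54.67·39.1
T = 78947/1484.9 ≈ 53.17 °C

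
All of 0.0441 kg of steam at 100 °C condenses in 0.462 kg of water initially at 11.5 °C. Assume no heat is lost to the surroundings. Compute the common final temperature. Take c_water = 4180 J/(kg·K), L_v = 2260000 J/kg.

T_f ≈ 66.3 °C

Energy balance with sensible and latent terms:
latent heat released on condensation: 0.0441·2260000 = 99666; condensate cools 100→T: 0.0441·4180·(T − 100) = 184.34(T − 100); original water: 1931.2(T − 11.5)
2115.5 T = 99666 + 18434 + 22208 = 140308
T ≈ 66.32 °C, under the boiling point, so the assumption holds.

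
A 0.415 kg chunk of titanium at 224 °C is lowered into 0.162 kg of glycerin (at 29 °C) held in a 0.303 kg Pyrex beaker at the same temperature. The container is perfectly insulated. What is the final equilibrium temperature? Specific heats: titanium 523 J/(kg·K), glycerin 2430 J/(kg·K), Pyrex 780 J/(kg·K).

T_f ≈ 79.0 °C

Setting the total heat transfer to zero:
0.415×523×(T − 224) + 0.162×2430×(T − 29) + 0.303×780×(T − 29) = 0
217.04(T − 224) + 393.66(T − 29) + 236.34(T − 29) = 0
847.05 T = 66888
T = 66888 / 847.05 = 79 °C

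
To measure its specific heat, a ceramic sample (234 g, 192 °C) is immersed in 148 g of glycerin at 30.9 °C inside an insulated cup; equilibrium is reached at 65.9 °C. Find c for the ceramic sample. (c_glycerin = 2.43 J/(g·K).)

Taking heat into each body as positive, Σ m c ΔT = 0:
234×c×(65.9 − 192) + 148×2.43×(65.9 − 30.9) = 0
-29507 c = -12587
c = -12587/-29507 ≈ 0.4266 J/(g·K)

c ≈ 0.427 J/(g·K)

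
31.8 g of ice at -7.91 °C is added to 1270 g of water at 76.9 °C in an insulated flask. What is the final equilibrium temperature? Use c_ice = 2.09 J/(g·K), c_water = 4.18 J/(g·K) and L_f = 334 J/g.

T_f ≈ 73.0 °C

Setting the total heat transfer to zero:
warm ice to 0 °C: 31.8·2.09·(0 − (-7.91)) = 525.71; latent heat to melt: 31.8·334 = 10621; warm the meltwater: 132.92 T; water: 5308.6(T − 76.9)
5441.5 T = 408231 − 11147 = 397084
T ≈ 72.97 °C (positive, so assuming full melt was valid).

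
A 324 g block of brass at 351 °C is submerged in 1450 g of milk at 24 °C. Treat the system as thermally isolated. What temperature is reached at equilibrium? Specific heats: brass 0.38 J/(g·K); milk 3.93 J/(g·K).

T_f ≈ 30.9 °C

|Q_brass| = |Q_milk|:
324·0.38·(351 − T) = 1450·3.93·(T − 24)
123.12(351 − T) = 5698.5(T − 24)
5821.6 T = 179979  ⇒  T ≈ 30.92 °C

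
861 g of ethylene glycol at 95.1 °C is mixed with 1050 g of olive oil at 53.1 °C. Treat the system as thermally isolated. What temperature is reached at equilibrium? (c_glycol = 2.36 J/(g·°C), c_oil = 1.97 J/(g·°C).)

|Q_glycol| = |Q_oil|:
861*2.36*(95.1 − T) = 1050*1.97*(T − 53.1)
2032(95.1 − T) = 2068.5(T − 53.1)
4100.5 T = 303077  ⇒  T ≈ 73.91 °C

T_f ≈ 73.9 °C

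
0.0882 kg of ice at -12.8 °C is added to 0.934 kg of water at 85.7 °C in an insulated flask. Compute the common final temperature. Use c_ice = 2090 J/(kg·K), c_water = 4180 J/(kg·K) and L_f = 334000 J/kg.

Taking heat into each body as positive, Σ m c ΔT = 0:
ice -12.8→0 °C: 0.0882·2090·12.8 = 2359.5; latent heat to melt: 0.0882·334000 = 29459; warm the meltwater: 368.68 T; water cools: 0.934·4180·(T − 85.7) = 3904.1(T − 85.7)
4272.8 T = 334583 − 31818 = 302765
T ≈ 70.86 °C (positive, so assuming full melt was valid).

T_f ≈ 70.9 °C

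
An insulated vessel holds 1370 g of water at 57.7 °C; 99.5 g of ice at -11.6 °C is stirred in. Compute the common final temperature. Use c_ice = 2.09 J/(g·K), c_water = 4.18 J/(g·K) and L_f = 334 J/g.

T_f ≈ 48.0 °C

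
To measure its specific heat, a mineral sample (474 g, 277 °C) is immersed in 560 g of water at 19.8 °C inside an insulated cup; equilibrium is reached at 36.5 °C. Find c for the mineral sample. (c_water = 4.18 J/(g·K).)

Conservation of energy gives ΣQ = 0:
474×c×(36.5 − 277) + 560×4.18×(36.5 − 19.8) = 0
-113997 c = -39091
c = -39091/-113997 ≈ 0.3429 J/(g·K)

c ≈ 0.343 J/(g·K)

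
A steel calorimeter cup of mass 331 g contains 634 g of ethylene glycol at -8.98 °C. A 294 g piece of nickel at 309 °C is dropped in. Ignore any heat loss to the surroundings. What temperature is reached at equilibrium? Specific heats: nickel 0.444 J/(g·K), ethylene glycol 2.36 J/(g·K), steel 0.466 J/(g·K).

T_f ≈ 14.3 °C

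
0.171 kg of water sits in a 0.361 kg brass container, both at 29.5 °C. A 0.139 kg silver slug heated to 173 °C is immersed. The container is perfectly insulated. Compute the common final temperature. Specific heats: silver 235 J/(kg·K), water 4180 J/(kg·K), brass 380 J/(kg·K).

T_f ≈ 34.8 °C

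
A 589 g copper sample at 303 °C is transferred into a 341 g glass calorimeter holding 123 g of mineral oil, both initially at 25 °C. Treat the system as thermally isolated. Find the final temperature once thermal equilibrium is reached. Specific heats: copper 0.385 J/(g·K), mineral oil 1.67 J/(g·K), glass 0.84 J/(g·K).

T_f ≈ 112.7 °C

Conservation of energy gives ΣQ = 0:
589·0.385·(T − 303) + 123·1.67·(T − 25) + 341·0.84·(T − 25) = 0
718.62 T = 81006
T = 81006/718.62 ≈ 112.73 °C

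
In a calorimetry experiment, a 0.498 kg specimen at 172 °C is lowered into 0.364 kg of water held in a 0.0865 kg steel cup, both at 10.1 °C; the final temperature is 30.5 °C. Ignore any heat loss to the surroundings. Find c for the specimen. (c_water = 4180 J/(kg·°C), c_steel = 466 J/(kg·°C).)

Let T be the final temperature. ΣQ_i = 0:
0.498·c·(30.5 − 172) + 0.364·4180·(30.5 − 10.1) + 0.0865·466·(30.5 − 10.1) = 0
-70.47 c = -31861
c = -31861/-70.47 ≈ 452.1 J/(kg·°C)

c ≈ 452 J/(kg·°C)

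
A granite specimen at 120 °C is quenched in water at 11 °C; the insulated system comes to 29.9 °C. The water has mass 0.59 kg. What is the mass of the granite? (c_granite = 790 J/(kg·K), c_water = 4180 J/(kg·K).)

Conservation of energy gives ΣQ = 0:
m·790·(29.9 − 120) + 0.59·4180·(29.9 − 11) = 0
-71179 m = -46611
m = -46611/-71179 ≈ 0.6548 kg

m ≈ 0.655 kg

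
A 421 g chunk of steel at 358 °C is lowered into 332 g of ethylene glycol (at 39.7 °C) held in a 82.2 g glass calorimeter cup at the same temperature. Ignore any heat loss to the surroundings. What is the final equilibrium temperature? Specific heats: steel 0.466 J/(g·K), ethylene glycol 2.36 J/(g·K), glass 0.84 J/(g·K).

T_f ≈ 99.2 °C

Heat gained plus heat lost sum to zero:
421*0.466*(T − 358) + 332*2.36*(T − 39.7) + 82.2*0.84*(T − 39.7) = 0
(196.19 + 783.52 + 69.05) T = 196.19*358 + 783.52*39.7 + 69.05*39.7
T ≈ 99.24 °C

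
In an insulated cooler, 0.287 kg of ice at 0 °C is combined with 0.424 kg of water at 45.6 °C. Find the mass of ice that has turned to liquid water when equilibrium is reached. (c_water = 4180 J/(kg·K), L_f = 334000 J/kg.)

Water can give up m c ΔT = 0.424·4180·45.6 = 80818 J before reaching 0 °C.
Melting all 0.287 kg of ice would need 0.287·334000 = 95858 J.
80818 J < 95858 J, so only part of the ice melts and the system sits at 0 °C.
m_melted·334000 = 80818  ⇒  m_melted ≈ 0.242 kg.

m_melted ≈ 0.242 kg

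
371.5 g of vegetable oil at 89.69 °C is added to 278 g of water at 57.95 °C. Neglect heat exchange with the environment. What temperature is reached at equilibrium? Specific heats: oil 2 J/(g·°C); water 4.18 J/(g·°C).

T_f ≈ 70.3 °C

Let T be the final temperature. ΣQ_i = 0:
371.5·2·(T − 89.69) + 278·4.18·(T − 57.95) = 0
(743 + 1162) T = 743·89.69 + 1162·57.95
T = 133980 / 1905 = 70.3 °C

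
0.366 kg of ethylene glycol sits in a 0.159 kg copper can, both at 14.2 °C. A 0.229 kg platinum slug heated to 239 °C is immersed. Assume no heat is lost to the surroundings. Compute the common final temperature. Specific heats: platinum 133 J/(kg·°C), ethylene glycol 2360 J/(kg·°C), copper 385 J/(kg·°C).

T_f ≈ 21.4 °C

Heat gained plus heat lost sum to zero:
0.229×133×(T − 239) + 0.366×2360×(T − 14.2) + 0.159×385×(T − 14.2) = 0
30.46(T − 239) + 863.76(T − 14.2) + 61.22(T − 14.2) = 0
955.43 T = 20414
T ≈ 21.37 °C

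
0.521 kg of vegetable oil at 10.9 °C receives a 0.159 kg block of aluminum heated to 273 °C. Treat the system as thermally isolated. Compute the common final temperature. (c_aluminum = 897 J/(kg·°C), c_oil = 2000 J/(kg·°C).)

T_f ≈ 42.5 °C

Taking heat into each body as positive, Σ m c ΔT = 0:
0.159*897*(T − 273) + 0.521*2000*(T − 10.9) = 0
142.62(T − 273) + 1042(T − 10.9) = 0
1184.6 T = 50294
T = 50294/1184.6 ≈ 42.46 °C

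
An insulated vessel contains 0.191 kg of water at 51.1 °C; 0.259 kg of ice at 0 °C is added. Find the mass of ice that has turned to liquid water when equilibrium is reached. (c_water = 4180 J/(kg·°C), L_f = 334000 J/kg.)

Heat available from the water dropping to 0 °C: 0.191·4180·51.1 = 40797 J.
Fully melting the ice requires m_ice L_f = 0.259·334000 = 86506 J.
That's not enough to melt it all — equilibrium is at 0 °C with ice remaining.
m_melt = 40797 / L_f = 0.1221 kg.

m_melted ≈ 0.122 kg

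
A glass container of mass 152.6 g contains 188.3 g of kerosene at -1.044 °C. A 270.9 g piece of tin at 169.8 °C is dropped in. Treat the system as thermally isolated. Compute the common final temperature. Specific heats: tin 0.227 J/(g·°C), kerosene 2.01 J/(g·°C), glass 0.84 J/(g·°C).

T_f ≈ 17.4 °C

Setting the total heat transfer to zero:
270.9×0.227×(T − 169.8) + 188.3×2.01×(T − (-1.044)) + 152.6×0.84×(T − (-1.044)) = 0
61.49(T − 169.8) + 378.48(T − (-1.044)) + 128.18(T − (-1.044)) = 0
(61.49 + 378.48 + 128.18) T = 61.49×169.8 + 378.48×(-1.044) + 128.18×(-1.044)
T ≈ 17.45 °C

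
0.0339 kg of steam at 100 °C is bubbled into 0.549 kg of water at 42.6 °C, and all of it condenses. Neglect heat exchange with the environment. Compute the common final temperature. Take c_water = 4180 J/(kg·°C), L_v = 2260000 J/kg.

Energy balance with sensible and latent terms:
latent heat released on condensation: 0.0339·2260000 = 76614; condensed water 100 °C→T: 141.7(T − 100); water warms: 0.549·4180·(T − 42.6) = 2294.8(T − 42.6)
2436.5 T = 76614 + 14170 + 97759 = 188544
T ≈ 77.38 °C (< 100 °C, so full condensation is consistent).

T_f ≈ 77.4 °C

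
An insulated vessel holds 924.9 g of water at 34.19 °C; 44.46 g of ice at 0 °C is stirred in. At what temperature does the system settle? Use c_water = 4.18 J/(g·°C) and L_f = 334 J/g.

T_f ≈ 29.0 °C

Conservation of energy gives ΣQ = 0:
melt ice: 44.46×334 = 14850; warm the meltwater: 185.84 T; water: 3866.1(T − 34.19)
4051.9 T = 132181 − 14850 = 117332
T ≈ 28.96 °C — above 0 °C, consistent with complete melting.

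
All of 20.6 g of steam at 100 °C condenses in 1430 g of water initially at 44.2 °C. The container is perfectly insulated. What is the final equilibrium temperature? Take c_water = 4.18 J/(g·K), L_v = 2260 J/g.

Taking heat into each body as positive, Σ m c ΔT = 0:
condense steam: −20.6×2260 = −46556
  condensate cools 100→T: 20.6×4.18×(T − 100) = 86.11(T − 100)
  water warms: 1430×4.18×(T − 44.2) = 5977.4(T − 44.2)
6063.5 T = 46556 + 8610.8 + 264201 = 319368
T ≈ 52.67 °C (< 100 °C, so full condensation is consistent).

T_f ≈ 52.7 °C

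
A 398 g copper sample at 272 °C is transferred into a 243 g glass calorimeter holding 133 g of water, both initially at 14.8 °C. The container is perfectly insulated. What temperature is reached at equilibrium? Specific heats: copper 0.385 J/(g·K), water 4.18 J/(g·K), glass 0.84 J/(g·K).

T_f ≈ 58.0 °C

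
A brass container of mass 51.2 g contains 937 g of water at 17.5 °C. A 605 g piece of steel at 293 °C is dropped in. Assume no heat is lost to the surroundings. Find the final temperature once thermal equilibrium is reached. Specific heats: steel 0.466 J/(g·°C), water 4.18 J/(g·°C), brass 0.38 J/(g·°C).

T_f ≈ 35.9 °C

Taking heat into each body as positive, Σ m c ΔT = 0:
605·0.466·(T − 293) + 937·4.18·(T − 17.5) + 51.2·0.38·(T − 17.5) = 0
(281.93 + 3916.7 + 19.46) T = 281.93·293 + 3916.7·17.5 + 19.46·17.5
T = 151488/4218 ≈ 35.91 °C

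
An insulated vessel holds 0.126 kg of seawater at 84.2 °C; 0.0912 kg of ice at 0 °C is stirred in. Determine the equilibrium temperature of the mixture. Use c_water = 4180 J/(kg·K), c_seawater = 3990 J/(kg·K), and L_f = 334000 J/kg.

T_f ≈ 13.4 °C

Energy conservation, ΣQ = 0:
melt ice: 0.0912·334000 = 30461
  meltwater 0→T: 0.0912·4180·T = 381.22 T
  seawater: 502.74(T − 84.2)
883.96 T = 42331 − 30461 = 11870
T ≈ 13.43 °C. Since T > 0 °C, the all-ice-melts assumption holds.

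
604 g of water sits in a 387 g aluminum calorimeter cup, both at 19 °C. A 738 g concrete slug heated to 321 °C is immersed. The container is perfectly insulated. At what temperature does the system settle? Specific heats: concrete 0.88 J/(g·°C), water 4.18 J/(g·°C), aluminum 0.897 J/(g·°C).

Let T be the final temperature. ΣQ_i = 0:
738·0.88·(T − 321) + 604·4.18·(T − 19) + 387·0.897·(T − 19) = 0
649.44(T − 321) + 2524.7(T − 19) + 347.14(T − 19) = 0
(649.44 + 2524.7 + 347.14) T = 649.44·321 + 2524.7·19 + 347.14·19
T ≈ 74.70 °C

T_f ≈ 74.7 °C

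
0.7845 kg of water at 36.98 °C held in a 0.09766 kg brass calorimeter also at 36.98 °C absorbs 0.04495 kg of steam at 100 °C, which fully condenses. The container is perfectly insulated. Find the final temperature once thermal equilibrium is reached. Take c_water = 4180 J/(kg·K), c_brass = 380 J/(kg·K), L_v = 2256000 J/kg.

T_f ≈ 69.3 °C

Setting the total heat transfer to zero:
condense steam: −0.04495×2256000 = −101407
  condensate cools 100→T: 0.04495×4180×(T − 100) = 187.89(T − 100)
  original water: 3279.2(T − 36.98)
  brass cup: 0.09766×380×(T − 36.98) = 37.11(T − 36.98)
3504.2 T = 101407 + 18789 + 122638 = 242834
T ≈ 69.30 °C (< 100 °C, so full condensation is consistent).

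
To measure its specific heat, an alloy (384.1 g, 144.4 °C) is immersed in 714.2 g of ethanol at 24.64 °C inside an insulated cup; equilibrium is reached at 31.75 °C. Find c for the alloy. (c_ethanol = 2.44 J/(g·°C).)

c ≈ 0.286 J/(g·°C)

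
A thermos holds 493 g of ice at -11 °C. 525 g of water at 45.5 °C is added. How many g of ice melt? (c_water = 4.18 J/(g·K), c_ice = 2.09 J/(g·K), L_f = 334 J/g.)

m_melted ≈ 265 g

Water can give up m c ΔT = 525×4.18×45.5 = 99850 J before reaching 0 °C.
Warming the ice to 0 °C takes 493×2.09×11 = 11334 J, leaving 88516 J for melting.
Melting all 493 g of ice would need 493×334 = 164662 J.
That's not enough to melt it all — equilibrium is at 0 °C with ice remaining.
m_melted×334 = 88516  ⇒  m_melted ≈ 265 g.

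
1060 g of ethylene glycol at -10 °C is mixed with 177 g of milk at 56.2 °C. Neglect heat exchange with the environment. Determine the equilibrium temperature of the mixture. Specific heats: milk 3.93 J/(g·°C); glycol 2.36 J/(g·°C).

T_f ≈ 4.4 °C

Energy conservation, ΣQ = 0:
177*3.93*(T − 56.2) + 1060*2.36*(T − (-10)) = 0
3197.2 T = 14077
T = 14077/3197.2 ≈ 4.40 °C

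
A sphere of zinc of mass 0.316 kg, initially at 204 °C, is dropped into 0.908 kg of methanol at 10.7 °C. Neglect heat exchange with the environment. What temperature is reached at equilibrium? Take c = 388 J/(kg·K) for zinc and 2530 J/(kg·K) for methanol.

With ΣQ=0 the equilibrium temperature is the m·c-weighted mean:
T_f = (122.61*204 + 2297.2*10.7) / (122.61 + 2297.2)
    = 49592 / 2419.8 ≈ 20.49 °C

T_f ≈ 20.5 °C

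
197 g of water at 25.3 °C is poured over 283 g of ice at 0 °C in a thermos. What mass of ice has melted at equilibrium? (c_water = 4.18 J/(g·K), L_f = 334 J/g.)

m_melted ≈ 62.4 g

Cooling the water to 0 °C releases 197×4.18×25.3 = 20834 J.
Melting all 283 g of ice would need 283×334 = 94522 J.
20834 J < 94522 J, so only part of the ice melts and the system sits at 0 °C.
m_melt = 20834 / L_f = 62.38 g.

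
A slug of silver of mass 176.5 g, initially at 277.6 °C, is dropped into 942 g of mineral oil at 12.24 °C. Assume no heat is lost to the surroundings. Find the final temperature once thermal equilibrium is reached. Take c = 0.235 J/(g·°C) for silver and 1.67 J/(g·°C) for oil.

T_f ≈ 19.1 °C

Heat gained plus heat lost sum to zero:
176.5*0.235*(T − 277.6) + 942*1.67*(T − 12.24) = 0
(41.48 + 1573.1) T = 41.48*277.6 + 1573.1*12.24
T = 30769 / 1614.6 = 19.1 °C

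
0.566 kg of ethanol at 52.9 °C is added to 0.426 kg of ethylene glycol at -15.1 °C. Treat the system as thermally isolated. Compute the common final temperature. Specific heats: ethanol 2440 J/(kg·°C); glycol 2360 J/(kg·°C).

Energy conservation, ΣQ = 0:
0.566×2440×(T − 52.9) + 0.426×2360×(T − (-15.1)) = 0
1381(T − 52.9) + 1005.4(T − (-15.1)) = 0
(1381 + 1005.4) T = 1381×52.9 + 1005.4×(-15.1)
T = 57876 / 2386.4 = 24.3 °C

T_f ≈ 24.3 °C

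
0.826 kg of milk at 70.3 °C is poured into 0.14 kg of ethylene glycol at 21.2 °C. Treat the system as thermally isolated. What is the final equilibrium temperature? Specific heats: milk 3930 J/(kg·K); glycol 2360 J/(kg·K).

Heat gained plus heat lost sum to zero:
0.826·3930·(T − 70.3) + 0.14·2360·(T − 21.2) = 0
3246.2(T − 70.3) + 330.4(T − 21.2) = 0
3576.6 T = 235211
T = 235211 / 3576.6 = 65.8 °C

T_f ≈ 65.8 °C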